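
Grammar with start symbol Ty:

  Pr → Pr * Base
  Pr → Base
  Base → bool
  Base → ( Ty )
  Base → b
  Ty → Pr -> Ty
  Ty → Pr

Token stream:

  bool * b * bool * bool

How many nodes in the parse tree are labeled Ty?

1

[Ty [Pr [Pr [Pr [Pr [Base bool]] * [Base b]] * [Base bool]] * [Base bool]]]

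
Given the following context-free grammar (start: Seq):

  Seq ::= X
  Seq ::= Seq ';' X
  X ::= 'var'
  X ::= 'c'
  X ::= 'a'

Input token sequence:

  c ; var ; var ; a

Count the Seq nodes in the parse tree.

4

[Seq [Seq [Seq [Seq [X c]] ; [X var]] ; [X var]] ; [X a]]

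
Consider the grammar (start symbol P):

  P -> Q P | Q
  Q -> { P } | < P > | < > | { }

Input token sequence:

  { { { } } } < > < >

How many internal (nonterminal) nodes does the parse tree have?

10

[P [Q { [P [Q { [P [Q { }]] }]] }] [P [Q < >] [P [Q < >]]]]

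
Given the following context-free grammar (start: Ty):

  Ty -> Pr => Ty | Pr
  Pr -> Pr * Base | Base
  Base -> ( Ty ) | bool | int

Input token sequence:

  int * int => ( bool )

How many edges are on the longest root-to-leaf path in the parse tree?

[Ty [Pr [Pr [Base int]] * [Base int]] => [Ty [Pr [Base ( [Ty [Pr [Base bool]]] )]]]]

7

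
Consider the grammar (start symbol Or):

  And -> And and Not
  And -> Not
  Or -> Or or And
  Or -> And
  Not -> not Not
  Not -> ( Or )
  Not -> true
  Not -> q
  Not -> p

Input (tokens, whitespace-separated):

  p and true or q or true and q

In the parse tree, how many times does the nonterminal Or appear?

[Or [Or [Or [And [And [Not p]] and [Not true]]] or [And [Not q]]] or [And [And [Not true]] and [Not q]]]

3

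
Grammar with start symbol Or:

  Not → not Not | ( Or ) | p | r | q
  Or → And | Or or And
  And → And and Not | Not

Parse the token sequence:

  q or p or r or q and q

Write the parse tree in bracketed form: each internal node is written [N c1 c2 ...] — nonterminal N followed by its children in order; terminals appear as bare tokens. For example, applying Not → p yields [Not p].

Or
Or or And
Or or And or And
Or or And or And or And
And or And or And or And
Not or And or And or And
q or And or And or And
q or Not or And or And
q or p or And or And
q or p or Not or And
q or p or r or And
q or p or r or And and Not
q or p or r or Not and Not
q or p or r or q and Not
q or p or r or q and q

[Or [Or [Or [Or [And [Not q]]] or [And [Not p]]] or [And [Not r]]] or [And [And [Not q]] and [Not q]]]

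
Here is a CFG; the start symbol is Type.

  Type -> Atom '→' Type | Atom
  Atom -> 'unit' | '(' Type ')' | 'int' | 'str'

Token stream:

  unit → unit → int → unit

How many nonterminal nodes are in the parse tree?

8

[Type [Atom unit] → [Type [Atom unit] → [Type [Atom int] → [Type [Atom unit]]]]]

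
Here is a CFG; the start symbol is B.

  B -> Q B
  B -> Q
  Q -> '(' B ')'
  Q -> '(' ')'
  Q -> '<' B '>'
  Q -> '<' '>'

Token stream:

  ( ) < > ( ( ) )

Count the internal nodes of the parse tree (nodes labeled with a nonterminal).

[B [Q ( )] [B [Q < >] [B [Q ( [B [Q ( )]] )]]]]

8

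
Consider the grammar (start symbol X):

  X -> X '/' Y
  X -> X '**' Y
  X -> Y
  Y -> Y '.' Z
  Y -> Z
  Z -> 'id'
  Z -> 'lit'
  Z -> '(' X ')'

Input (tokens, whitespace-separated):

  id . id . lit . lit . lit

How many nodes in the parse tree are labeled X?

[X [Y [Y [Y [Y [Y [Z id]] . [Z id]] . [Z lit]] . [Z lit]] . [Z lit]]]

1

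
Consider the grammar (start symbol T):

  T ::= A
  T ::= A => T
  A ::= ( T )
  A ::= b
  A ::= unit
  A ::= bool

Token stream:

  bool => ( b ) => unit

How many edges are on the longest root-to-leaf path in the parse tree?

[T [A bool] => [T [A ( [T [A b]] )] => [T [A unit]]]]

5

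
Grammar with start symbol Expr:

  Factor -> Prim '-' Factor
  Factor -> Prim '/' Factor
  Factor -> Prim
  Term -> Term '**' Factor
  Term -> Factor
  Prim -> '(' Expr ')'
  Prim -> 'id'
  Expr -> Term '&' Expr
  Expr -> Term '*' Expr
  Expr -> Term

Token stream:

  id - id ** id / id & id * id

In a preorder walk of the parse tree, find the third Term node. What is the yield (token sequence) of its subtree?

id

[Expr [Term [Term [Factor [Prim id] - [Factor [Prim id]]]] ** [Factor [Prim id] / [Factor [Prim id]]]] & [Expr [Term [Factor [Prim id]]] * [Expr [Term [Factor [Prim id]]]]]]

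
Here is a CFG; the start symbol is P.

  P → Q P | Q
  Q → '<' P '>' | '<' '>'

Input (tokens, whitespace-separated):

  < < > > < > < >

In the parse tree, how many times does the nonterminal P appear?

4

[P [Q < [P [Q < >]] >] [P [Q < >] [P [Q < >]]]]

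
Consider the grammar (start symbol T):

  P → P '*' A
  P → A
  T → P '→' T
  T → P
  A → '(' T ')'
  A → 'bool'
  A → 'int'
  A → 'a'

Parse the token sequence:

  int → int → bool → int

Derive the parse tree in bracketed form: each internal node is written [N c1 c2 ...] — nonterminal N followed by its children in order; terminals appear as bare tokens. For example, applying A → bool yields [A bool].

T
P → T
A → T
int → T
int → P → T
int → A → T
int → int → T
int → int → P → T
int → int → A → T
int → int → bool → T
int → int → bool → P
int → int → bool → A
int → int → bool → int

[T [P [A int]] → [T [P [A int]] → [T [P [A bool]] → [T [P [A int]]]]]]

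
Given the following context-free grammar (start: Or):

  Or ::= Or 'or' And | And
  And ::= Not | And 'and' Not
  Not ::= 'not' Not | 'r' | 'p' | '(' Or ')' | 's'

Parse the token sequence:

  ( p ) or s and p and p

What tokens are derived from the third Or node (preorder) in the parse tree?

p

[Or [Or [And [Not ( [Or [And [Not p]]] )]]] or [And [And [And [Not s]] and [Not p]] and [Not p]]]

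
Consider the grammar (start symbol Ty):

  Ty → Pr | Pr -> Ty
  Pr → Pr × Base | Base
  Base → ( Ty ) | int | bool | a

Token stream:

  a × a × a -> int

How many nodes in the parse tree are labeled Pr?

4

[Ty [Pr [Pr [Pr [Base a]] × [Base a]] × [Base a]] -> [Ty [Pr [Base int]]]]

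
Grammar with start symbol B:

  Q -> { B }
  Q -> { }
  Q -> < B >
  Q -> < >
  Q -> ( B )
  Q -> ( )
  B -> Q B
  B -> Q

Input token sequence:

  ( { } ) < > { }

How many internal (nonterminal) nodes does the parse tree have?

8

[B [Q ( [B [Q { }]] )] [B [Q < >] [B [Q { }]]]]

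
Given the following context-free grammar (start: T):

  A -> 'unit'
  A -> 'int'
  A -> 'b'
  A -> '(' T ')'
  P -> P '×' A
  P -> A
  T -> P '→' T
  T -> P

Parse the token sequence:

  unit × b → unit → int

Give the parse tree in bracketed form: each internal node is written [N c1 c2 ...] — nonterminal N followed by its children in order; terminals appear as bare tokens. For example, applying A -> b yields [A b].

T
P → T
P × A → T
A × A → T
unit × A → T
unit × b → T
unit × b → P → T
unit × b → A → T
unit × b → unit → T
unit × b → unit → P
unit × b → unit → A
unit × b → unit → int

[T [P [P [A unit]] × [A b]] → [T [P [A unit]] → [T [P [A int]]]]]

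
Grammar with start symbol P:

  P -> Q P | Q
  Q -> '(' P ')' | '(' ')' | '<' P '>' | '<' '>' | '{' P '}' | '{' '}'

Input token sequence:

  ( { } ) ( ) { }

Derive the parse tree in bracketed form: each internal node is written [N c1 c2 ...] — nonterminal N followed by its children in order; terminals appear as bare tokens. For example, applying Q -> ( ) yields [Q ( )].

P
Q P
( P ) P
( Q ) P
( { } ) P
( { } ) Q P
( { } ) ( ) P
( { } ) ( ) Q
( { } ) ( ) { }

[P [Q ( [P [Q { }]] )] [P [Q ( )] [P [Q { }]]]]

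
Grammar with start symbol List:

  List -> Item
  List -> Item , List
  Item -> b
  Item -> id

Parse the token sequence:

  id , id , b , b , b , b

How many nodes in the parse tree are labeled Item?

6

[List [Item id] , [List [Item id] , [List [Item b] , [List [Item b] , [List [Item b] , [List [Item b]]]]]]]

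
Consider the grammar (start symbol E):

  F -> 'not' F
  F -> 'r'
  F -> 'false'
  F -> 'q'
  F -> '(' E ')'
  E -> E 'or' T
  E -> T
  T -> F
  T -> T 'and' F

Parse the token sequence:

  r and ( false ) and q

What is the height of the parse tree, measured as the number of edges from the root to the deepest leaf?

[E [T [T [T [F r]] and [F ( [E [T [F false]]] )]] and [F q]]]

7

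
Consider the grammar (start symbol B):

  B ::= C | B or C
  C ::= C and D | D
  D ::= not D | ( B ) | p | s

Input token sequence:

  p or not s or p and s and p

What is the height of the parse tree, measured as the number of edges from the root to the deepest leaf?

[B [B [B [C [D p]]] or [C [D not [D s]]]] or [C [C [C [D p]] and [D s]] and [D p]]]

5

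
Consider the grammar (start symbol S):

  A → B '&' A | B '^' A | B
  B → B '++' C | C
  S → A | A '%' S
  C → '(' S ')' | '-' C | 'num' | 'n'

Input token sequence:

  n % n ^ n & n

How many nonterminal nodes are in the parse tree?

[S [A [B [C n]]] % [S [A [B [C n]] ^ [A [B [C n]] & [A [B [C n]]]]]]]

14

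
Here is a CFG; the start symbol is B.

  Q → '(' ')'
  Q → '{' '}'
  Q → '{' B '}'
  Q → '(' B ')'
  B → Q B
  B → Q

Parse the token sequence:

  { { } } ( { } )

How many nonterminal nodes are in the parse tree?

[B [Q { [B [Q { }]] }] [B [Q ( [B [Q { }]] )]]]

8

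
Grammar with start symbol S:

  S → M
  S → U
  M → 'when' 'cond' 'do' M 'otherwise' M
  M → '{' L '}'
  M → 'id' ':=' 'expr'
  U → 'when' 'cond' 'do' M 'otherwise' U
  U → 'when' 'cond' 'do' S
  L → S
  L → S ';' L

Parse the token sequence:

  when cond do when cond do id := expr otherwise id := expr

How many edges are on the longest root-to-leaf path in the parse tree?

[S [U when cond do [S [M when cond do [M id := expr] otherwise [M id := expr]]]]]

5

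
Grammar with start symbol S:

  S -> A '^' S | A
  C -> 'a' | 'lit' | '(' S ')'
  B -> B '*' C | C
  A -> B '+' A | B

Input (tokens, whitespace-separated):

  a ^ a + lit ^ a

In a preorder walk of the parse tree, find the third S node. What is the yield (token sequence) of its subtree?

[S [A [B [C a]]] ^ [S [A [B [C a]] + [A [B [C lit]]]] ^ [S [A [B [C a]]]]]]

a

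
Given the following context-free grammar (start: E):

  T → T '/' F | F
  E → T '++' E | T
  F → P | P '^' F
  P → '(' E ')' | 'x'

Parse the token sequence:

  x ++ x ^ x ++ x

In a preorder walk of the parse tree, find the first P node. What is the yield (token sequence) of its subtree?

x

[E [T [F [P x]]] ++ [E [T [F [P x] ^ [F [P x]]]] ++ [E [T [F [P x]]]]]]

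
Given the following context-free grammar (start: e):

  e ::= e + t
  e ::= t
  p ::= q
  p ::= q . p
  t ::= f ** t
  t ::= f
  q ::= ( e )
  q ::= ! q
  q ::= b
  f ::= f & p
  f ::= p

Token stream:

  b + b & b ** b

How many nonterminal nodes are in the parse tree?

[e [e [t [f [p [q b]]]]] + [t [f [f [p [q b]]] & [p [q b]]] ** [t [f [p [q b]]]]]]

17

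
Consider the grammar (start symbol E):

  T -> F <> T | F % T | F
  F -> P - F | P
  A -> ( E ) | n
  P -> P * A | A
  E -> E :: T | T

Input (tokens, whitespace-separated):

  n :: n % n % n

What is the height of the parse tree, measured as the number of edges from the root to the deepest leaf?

[E [E [T [F [P [A n]]]]] :: [T [F [P [A n]]] % [T [F [P [A n]]] % [T [F [P [A n]]]]]]]

7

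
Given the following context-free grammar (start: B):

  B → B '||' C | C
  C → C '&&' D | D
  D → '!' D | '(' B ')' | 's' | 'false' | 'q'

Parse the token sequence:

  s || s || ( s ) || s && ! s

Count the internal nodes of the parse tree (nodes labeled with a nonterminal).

[B [B [B [B [C [D s]]] || [C [D s]]] || [C [D ( [B [C [D s]]] )]]] || [C [C [D s]] && [D ! [D s]]]]

18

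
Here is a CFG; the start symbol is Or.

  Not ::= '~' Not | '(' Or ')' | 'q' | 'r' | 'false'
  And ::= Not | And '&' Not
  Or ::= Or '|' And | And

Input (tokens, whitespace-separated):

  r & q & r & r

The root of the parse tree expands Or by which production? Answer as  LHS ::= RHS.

Or ::= And

[Or [And [And [And [And [Not r]] & [Not q]] & [Not r]] & [Not r]]]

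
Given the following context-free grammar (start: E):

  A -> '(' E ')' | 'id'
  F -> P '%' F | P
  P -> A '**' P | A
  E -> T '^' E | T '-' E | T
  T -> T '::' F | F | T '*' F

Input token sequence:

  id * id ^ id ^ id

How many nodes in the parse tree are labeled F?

4

[E [T [T [F [P [A id]]]] * [F [P [A id]]]] ^ [E [T [F [P [A id]]]] ^ [E [T [F [P [A id]]]]]]]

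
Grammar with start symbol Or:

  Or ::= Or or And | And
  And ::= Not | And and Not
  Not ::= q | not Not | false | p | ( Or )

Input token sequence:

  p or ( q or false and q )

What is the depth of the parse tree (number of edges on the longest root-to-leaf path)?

7

[Or [Or [And [Not p]]] or [And [Not ( [Or [Or [And [Not q]]] or [And [And [Not false]] and [Not q]]] )]]]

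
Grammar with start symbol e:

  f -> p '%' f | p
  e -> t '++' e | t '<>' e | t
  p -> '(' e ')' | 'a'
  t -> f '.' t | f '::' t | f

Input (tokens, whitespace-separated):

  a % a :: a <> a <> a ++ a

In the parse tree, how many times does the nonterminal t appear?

[e [t [f [p a] % [f [p a]]] :: [t [f [p a]]]] <> [e [t [f [p a]]] <> [e [t [f [p a]]] ++ [e [t [f [p a]]]]]]]

5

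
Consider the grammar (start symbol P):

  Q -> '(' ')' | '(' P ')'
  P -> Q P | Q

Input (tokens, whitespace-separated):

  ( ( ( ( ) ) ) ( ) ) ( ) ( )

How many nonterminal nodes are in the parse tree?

[P [Q ( [P [Q ( [P [Q ( [P [Q ( )]] )]] )] [P [Q ( )]]] )] [P [Q ( )] [P [Q ( )]]]]

14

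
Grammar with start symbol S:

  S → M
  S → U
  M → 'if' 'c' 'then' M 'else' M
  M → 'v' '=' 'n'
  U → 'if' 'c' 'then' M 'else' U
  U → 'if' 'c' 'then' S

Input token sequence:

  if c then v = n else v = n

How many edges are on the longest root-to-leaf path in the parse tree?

[S [M if c then [M v = n] else [M v = n]]]

3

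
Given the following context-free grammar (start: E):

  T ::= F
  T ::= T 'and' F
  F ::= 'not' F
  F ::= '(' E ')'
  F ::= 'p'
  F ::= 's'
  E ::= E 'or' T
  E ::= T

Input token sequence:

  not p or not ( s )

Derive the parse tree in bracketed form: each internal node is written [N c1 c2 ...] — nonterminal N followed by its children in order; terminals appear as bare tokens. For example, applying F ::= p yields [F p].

[E [E [T [F not [F p]]]] or [T [F not [F ( [E [T [F s]]] )]]]]

E
E or T
T or T
F or T
not F or T
not p or T
not p or F
not p or not F
not p or not ( E )
not p or not ( T )
not p or not ( F )
not p or not ( s )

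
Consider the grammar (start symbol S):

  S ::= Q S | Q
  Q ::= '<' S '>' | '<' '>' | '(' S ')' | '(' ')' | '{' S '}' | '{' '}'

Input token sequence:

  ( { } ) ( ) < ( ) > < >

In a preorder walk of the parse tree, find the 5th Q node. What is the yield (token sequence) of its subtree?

( )

[S [Q ( [S [Q { }]] )] [S [Q ( )] [S [Q < [S [Q ( )]] >] [S [Q < >]]]]]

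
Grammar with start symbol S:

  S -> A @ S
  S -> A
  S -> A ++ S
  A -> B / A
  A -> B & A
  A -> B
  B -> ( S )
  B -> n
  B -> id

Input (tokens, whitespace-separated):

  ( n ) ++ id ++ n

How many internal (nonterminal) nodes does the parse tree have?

12

[S [A [B ( [S [A [B n]]] )]] ++ [S [A [B id]] ++ [S [A [B n]]]]]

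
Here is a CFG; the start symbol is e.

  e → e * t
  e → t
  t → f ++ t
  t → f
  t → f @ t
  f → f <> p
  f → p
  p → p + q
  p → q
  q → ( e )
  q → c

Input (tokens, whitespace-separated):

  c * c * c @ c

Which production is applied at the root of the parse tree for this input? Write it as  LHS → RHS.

[e [e [e [t [f [p [q c]]]]] * [t [f [p [q c]]]]] * [t [f [p [q c]]] @ [t [f [p [q c]]]]]]

e → e * t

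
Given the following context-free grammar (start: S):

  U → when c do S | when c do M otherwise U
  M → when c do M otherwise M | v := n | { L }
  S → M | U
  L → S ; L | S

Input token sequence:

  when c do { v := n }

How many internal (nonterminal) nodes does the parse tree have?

[S [U when c do [S [M { [L [S [M v := n]]] }]]]]

7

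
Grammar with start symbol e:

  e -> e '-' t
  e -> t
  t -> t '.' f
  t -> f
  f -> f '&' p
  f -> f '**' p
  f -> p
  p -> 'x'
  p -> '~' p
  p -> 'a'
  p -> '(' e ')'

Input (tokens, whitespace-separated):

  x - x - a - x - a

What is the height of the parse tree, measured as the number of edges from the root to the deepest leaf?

8

[e [e [e [e [e [t [f [p x]]]] - [t [f [p x]]]] - [t [f [p a]]]] - [t [f [p x]]]] - [t [f [p a]]]]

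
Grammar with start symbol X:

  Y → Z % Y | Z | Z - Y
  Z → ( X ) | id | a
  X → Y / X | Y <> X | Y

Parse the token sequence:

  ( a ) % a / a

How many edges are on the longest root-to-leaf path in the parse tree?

[X [Y [Z ( [X [Y [Z a]]] )] % [Y [Z a]]] / [X [Y [Z a]]]]

6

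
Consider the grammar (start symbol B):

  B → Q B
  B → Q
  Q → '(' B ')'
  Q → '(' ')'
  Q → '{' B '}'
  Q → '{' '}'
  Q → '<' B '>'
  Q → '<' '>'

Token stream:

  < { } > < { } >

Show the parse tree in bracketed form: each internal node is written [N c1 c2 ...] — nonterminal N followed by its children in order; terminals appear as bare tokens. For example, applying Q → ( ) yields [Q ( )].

B
Q B
< B > B
< Q > B
< { } > B
< { } > Q
< { } > < B >
< { } > < Q >
< { } > < { } >

[B [Q < [B [Q { }]] >] [B [Q < [B [Q { }]] >]]]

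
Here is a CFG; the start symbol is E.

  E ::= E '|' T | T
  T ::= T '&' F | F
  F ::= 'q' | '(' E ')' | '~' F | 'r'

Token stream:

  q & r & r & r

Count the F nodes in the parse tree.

4

[E [T [T [T [T [F q]] & [F r]] & [F r]] & [F r]]]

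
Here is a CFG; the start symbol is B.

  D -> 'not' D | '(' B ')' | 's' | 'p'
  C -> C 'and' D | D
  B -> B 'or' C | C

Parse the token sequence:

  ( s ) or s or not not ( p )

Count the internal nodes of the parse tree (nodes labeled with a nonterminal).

[B [B [B [C [D ( [B [C [D s]]] )]]] or [C [D s]]] or [C [D not [D not [D ( [B [C [D p]]] )]]]]]

17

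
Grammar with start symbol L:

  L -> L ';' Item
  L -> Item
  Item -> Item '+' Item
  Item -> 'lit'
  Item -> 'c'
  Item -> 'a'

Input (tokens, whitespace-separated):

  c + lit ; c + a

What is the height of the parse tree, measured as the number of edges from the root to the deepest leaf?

4

[L [L [Item [Item c] + [Item lit]]] ; [Item [Item c] + [Item a]]]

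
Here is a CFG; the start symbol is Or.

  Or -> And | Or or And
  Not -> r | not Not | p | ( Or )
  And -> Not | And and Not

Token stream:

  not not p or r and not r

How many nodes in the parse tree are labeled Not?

[Or [Or [And [Not not [Not not [Not p]]]]] or [And [And [Not r]] and [Not not [Not r]]]]

6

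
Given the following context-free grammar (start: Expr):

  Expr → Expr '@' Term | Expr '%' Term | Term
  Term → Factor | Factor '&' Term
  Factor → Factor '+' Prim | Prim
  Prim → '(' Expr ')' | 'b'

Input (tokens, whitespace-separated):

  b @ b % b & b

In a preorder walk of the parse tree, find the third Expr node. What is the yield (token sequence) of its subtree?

[Expr [Expr [Expr [Term [Factor [Prim b]]]] @ [Term [Factor [Prim b]]]] % [Term [Factor [Prim b]] & [Term [Factor [Prim b]]]]]

b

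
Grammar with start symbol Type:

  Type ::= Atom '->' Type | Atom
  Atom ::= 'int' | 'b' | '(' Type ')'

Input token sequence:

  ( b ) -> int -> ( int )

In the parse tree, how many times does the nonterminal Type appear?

[Type [Atom ( [Type [Atom b]] )] -> [Type [Atom int] -> [Type [Atom ( [Type [Atom int]] )]]]]

5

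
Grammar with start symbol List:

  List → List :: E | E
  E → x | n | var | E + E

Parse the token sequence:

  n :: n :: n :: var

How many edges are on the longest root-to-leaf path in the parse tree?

5

[List [List [List [List [E n]] :: [E n]] :: [E n]] :: [E var]]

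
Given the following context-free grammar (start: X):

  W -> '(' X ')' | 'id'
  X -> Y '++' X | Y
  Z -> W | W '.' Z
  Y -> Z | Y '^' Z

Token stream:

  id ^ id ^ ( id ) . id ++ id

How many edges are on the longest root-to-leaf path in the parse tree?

[X [Y [Y [Y [Z [W id]]] ^ [Z [W id]]] ^ [Z [W ( [X [Y [Z [W id]]]] )] . [Z [W id]]]] ++ [X [Y [Z [W id]]]]]

8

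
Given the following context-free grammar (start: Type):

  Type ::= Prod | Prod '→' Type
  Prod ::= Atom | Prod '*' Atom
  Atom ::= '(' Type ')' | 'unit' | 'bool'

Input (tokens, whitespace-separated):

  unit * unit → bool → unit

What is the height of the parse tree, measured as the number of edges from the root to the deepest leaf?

5

[Type [Prod [Prod [Atom unit]] * [Atom unit]] → [Type [Prod [Atom bool]] → [Type [Prod [Atom unit]]]]]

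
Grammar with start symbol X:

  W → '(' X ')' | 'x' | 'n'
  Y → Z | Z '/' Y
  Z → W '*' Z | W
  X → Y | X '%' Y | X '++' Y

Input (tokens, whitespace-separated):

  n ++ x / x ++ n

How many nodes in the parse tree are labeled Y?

4

[X [X [X [Y [Z [W n]]]] ++ [Y [Z [W x]] / [Y [Z [W x]]]]] ++ [Y [Z [W n]]]]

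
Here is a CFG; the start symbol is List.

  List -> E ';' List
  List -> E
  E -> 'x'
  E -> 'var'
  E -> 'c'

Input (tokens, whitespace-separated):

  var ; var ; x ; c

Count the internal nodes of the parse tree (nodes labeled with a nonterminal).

[List [E var] ; [List [E var] ; [List [E x] ; [List [E c]]]]]

8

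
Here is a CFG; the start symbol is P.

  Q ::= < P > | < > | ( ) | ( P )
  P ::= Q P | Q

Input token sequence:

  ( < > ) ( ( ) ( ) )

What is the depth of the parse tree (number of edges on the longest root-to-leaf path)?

6

[P [Q ( [P [Q < >]] )] [P [Q ( [P [Q ( )] [P [Q ( )]]] )]]]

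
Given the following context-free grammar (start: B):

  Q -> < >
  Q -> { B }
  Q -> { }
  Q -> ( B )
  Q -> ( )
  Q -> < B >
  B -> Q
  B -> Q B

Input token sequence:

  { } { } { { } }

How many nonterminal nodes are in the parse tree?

8

[B [Q { }] [B [Q { }] [B [Q { [B [Q { }]] }]]]]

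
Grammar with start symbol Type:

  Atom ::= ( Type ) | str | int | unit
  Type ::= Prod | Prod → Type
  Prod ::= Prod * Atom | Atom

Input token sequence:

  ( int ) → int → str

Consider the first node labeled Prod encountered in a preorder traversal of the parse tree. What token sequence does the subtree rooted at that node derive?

( int )

[Type [Prod [Atom ( [Type [Prod [Atom int]]] )]] → [Type [Prod [Atom int]] → [Type [Prod [Atom str]]]]]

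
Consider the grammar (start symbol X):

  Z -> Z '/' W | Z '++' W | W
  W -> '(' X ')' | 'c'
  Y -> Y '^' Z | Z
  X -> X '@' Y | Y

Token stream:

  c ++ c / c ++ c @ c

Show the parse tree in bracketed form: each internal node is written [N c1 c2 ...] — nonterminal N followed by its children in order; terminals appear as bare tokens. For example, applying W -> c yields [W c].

[X [X [Y [Z [Z [Z [Z [W c]] ++ [W c]] / [W c]] ++ [W c]]]] @ [Y [Z [W c]]]]

X
X @ Y
Y @ Y
Z @ Y
Z ++ W @ Y
Z / W ++ W @ Y
Z ++ W / W ++ W @ Y
W ++ W / W ++ W @ Y
c ++ W / W ++ W @ Y
c ++ c / W ++ W @ Y
c ++ c / c ++ W @ Y
c ++ c / c ++ c @ Y
c ++ c / c ++ c @ Z
c ++ c / c ++ c @ W
c ++ c / c ++ c @ c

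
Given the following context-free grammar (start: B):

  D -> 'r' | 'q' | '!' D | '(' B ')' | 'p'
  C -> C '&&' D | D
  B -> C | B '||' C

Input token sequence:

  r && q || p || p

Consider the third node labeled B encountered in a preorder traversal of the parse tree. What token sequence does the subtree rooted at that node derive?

r && q

[B [B [B [C [C [D r]] && [D q]]] || [C [D p]]] || [C [D p]]]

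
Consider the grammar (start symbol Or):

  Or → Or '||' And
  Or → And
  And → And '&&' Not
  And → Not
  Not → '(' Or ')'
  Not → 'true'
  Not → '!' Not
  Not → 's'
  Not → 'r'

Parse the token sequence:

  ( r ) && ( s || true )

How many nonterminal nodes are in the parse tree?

[Or [And [And [Not ( [Or [And [Not r]]] )]] && [Not ( [Or [Or [And [Not s]]] || [And [Not true]]] )]]]

14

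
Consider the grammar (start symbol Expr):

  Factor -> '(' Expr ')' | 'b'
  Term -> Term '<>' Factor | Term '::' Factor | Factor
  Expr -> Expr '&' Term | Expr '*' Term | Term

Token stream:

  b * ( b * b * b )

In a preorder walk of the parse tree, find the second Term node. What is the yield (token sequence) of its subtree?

( b * b * b )

[Expr [Expr [Term [Factor b]]] * [Term [Factor ( [Expr [Expr [Expr [Term [Factor b]]] * [Term [Factor b]]] * [Term [Factor b]]] )]]]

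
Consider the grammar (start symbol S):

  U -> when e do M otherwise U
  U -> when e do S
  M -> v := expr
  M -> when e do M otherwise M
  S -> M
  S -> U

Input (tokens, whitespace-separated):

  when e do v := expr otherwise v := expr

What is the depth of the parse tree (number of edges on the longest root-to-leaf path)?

3

[S [M when e do [M v := expr] otherwise [M v := expr]]]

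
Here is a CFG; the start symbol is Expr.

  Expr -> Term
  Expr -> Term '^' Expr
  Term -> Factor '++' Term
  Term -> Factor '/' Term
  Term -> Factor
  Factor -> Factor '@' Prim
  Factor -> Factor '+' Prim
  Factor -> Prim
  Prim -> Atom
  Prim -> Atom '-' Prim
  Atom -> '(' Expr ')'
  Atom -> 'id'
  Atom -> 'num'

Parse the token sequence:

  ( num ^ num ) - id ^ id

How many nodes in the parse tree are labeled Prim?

[Expr [Term [Factor [Prim [Atom ( [Expr [Term [Factor [Prim [Atom num]]]] ^ [Expr [Term [Factor [Prim [Atom num]]]]]] )] - [Prim [Atom id]]]]] ^ [Expr [Term [Factor [Prim [Atom id]]]]]]

5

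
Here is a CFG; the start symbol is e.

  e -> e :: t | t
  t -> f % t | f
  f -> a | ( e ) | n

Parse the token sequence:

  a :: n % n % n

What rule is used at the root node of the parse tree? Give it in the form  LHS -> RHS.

e -> e :: t

[e [e [t [f a]]] :: [t [f n] % [t [f n] % [t [f n]]]]]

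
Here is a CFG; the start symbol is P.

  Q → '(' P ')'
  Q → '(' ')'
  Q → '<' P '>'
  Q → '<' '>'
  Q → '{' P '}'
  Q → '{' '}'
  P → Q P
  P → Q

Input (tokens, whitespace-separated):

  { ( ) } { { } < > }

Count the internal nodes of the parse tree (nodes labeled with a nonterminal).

[P [Q { [P [Q ( )]] }] [P [Q { [P [Q { }] [P [Q < >]]] }]]]

10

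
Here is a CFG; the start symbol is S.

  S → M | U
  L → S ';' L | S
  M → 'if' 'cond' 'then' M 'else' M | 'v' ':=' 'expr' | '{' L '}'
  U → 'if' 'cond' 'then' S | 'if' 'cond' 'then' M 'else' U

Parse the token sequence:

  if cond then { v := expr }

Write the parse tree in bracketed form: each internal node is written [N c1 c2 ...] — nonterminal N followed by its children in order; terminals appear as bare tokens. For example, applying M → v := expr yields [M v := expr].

S
U
if cond then S
if cond then M
if cond then { L }
if cond then { S }
if cond then { M }
if cond then { v := expr }

[S [U if cond then [S [M { [L [S [M v := expr]]] }]]]]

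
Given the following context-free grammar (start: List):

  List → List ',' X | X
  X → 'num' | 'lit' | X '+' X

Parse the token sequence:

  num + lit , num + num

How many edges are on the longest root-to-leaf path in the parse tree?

[List [List [X [X num] + [X lit]]] , [X [X num] + [X num]]]

4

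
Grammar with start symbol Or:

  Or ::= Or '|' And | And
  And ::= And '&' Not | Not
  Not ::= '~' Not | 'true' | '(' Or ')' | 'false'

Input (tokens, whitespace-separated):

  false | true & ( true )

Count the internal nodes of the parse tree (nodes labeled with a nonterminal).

11

[Or [Or [And [Not false]]] | [And [And [Not true]] & [Not ( [Or [And [Not true]]] )]]]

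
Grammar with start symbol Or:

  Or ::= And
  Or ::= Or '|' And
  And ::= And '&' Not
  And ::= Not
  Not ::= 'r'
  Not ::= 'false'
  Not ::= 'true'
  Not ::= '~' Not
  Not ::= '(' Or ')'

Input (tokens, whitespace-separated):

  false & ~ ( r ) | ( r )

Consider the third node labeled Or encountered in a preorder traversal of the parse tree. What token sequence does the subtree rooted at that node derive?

[Or [Or [And [And [Not false]] & [Not ~ [Not ( [Or [And [Not r]]] )]]]] | [And [Not ( [Or [And [Not r]]] )]]]

r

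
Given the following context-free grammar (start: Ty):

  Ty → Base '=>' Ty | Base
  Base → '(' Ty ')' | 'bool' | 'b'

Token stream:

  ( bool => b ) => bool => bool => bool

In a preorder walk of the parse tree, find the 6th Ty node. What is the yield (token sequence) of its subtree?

[Ty [Base ( [Ty [Base bool] => [Ty [Base b]]] )] => [Ty [Base bool] => [Ty [Base bool] => [Ty [Base bool]]]]]

bool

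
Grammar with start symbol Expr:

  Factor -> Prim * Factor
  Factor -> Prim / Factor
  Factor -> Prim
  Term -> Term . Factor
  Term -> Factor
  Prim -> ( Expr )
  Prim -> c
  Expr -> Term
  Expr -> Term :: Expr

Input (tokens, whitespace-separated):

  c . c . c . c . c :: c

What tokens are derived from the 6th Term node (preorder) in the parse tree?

[Expr [Term [Term [Term [Term [Term [Factor [Prim c]]] . [Factor [Prim c]]] . [Factor [Prim c]]] . [Factor [Prim c]]] . [Factor [Prim c]]] :: [Expr [Term [Factor [Prim c]]]]]

c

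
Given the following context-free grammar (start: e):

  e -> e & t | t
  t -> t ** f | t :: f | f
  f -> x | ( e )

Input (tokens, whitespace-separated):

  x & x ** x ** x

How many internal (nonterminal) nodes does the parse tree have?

10

[e [e [t [f x]]] & [t [t [t [f x]] ** [f x]] ** [f x]]]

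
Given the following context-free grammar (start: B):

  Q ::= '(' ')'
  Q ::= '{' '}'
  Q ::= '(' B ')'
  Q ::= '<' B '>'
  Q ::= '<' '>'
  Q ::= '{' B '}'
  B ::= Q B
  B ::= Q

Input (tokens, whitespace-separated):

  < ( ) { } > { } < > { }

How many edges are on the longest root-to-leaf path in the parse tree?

[B [Q < [B [Q ( )] [B [Q { }]]] >] [B [Q { }] [B [Q < >] [B [Q { }]]]]]

5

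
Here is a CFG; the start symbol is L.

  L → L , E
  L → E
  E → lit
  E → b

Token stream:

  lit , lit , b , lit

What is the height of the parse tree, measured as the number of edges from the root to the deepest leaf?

5

[L [L [L [L [E lit]] , [E lit]] , [E b]] , [E lit]]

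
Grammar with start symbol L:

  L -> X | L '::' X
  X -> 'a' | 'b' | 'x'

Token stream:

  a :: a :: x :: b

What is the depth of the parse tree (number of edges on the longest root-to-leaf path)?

5

[L [L [L [L [X a]] :: [X a]] :: [X x]] :: [X b]]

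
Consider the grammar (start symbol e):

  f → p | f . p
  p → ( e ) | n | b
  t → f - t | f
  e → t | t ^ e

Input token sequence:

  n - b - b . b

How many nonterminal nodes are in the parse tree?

[e [t [f [p n]] - [t [f [p b]] - [t [f [f [p b]] . [p b]]]]]]

12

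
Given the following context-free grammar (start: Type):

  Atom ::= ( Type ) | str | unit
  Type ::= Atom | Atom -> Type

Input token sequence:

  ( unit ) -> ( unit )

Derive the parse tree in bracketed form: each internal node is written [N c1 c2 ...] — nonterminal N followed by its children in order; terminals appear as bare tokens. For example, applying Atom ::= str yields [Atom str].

[Type [Atom ( [Type [Atom unit]] )] -> [Type [Atom ( [Type [Atom unit]] )]]]

Type
Atom -> Type
( Type ) -> Type
( Atom ) -> Type
( unit ) -> Type
( unit ) -> Atom
( unit ) -> ( Type )
( unit ) -> ( Atom )
( unit ) -> ( unit )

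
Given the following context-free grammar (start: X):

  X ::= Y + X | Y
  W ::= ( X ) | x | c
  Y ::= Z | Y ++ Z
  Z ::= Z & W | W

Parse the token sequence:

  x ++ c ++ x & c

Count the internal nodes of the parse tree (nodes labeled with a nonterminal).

[X [Y [Y [Y [Z [W x]]] ++ [Z [W c]]] ++ [Z [Z [W x]] & [W c]]]]

12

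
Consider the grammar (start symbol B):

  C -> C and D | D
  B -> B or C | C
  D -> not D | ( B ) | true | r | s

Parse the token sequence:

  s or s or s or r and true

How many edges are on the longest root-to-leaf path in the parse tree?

6

[B [B [B [B [C [D s]]] or [C [D s]]] or [C [D s]]] or [C [C [D r]] and [D true]]]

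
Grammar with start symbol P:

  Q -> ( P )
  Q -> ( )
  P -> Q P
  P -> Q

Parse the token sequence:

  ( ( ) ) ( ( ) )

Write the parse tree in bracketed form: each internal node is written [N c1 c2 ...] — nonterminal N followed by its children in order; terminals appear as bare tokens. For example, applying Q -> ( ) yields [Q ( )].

P
Q P
( P ) P
( Q ) P
( ( ) ) P
( ( ) ) Q
( ( ) ) ( P )
( ( ) ) ( Q )
( ( ) ) ( ( ) )

[P [Q ( [P [Q ( )]] )] [P [Q ( [P [Q ( )]] )]]]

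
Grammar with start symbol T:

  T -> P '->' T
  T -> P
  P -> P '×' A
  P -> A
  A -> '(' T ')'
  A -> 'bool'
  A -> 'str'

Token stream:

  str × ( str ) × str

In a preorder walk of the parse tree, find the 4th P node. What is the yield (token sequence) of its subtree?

str

[T [P [P [P [A str]] × [A ( [T [P [A str]]] )]] × [A str]]]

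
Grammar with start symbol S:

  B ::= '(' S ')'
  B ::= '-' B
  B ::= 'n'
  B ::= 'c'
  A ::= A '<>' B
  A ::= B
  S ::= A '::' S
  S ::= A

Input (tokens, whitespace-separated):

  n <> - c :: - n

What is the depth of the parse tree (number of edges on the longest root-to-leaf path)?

[S [A [A [B n]] <> [B - [B c]]] :: [S [A [B - [B n]]]]]

5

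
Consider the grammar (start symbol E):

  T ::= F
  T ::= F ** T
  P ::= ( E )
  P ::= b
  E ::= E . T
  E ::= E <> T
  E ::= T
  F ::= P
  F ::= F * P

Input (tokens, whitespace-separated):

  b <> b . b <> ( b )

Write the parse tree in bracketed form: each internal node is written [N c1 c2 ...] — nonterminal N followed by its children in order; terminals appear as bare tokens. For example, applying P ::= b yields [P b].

E
E <> T
E . T <> T
E <> T . T <> T
T <> T . T <> T
F <> T . T <> T
P <> T . T <> T
b <> T . T <> T
b <> F . T <> T
b <> P . T <> T
b <> b . T <> T
b <> b . F <> T
b <> b . P <> T
b <> b . b <> T
b <> b . b <> F
b <> b . b <> P
b <> b . b <> ( E )
b <> b . b <> ( T )
b <> b . b <> ( F )
b <> b . b <> ( P )
b <> b . b <> ( b )

[E [E [E [E [T [F [P b]]]] <> [T [F [P b]]]] . [T [F [P b]]]] <> [T [F [P ( [E [T [F [P b]]]] )]]]]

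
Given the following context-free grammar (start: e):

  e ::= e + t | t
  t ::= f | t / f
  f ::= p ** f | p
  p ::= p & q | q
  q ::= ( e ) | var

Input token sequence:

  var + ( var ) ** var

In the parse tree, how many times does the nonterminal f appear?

4

[e [e [t [f [p [q var]]]]] + [t [f [p [q ( [e [t [f [p [q var]]]]] )]] ** [f [p [q var]]]]]]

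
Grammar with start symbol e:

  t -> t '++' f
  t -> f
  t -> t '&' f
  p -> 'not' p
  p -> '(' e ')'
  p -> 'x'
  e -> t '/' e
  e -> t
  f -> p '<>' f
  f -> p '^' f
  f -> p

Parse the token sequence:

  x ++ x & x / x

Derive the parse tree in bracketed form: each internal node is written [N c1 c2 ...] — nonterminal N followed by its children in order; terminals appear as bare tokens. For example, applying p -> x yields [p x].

[e [t [t [t [f [p x]]] ++ [f [p x]]] & [f [p x]]] / [e [t [f [p x]]]]]

e
t / e
t & f / e
t ++ f & f / e
f ++ f & f / e
p ++ f & f / e
x ++ f & f / e
x ++ p & f / e
x ++ x & f / e
x ++ x & p / e
x ++ x & x / e
x ++ x & x / t
x ++ x & x / f
x ++ x & x / p
x ++ x & x / x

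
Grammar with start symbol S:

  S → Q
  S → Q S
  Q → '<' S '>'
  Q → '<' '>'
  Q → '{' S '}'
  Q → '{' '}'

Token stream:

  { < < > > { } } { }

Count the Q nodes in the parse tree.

5

[S [Q { [S [Q < [S [Q < >]] >] [S [Q { }]]] }] [S [Q { }]]]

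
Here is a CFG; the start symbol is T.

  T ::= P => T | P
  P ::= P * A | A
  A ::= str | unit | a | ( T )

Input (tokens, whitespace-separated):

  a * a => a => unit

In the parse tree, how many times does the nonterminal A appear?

[T [P [P [A a]] * [A a]] => [T [P [A a]] => [T [P [A unit]]]]]

4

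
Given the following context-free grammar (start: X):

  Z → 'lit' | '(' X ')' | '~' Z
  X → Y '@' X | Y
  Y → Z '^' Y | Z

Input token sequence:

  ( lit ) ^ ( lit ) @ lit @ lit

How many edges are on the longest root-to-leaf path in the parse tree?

7

[X [Y [Z ( [X [Y [Z lit]]] )] ^ [Y [Z ( [X [Y [Z lit]]] )]]] @ [X [Y [Z lit]] @ [X [Y [Z lit]]]]]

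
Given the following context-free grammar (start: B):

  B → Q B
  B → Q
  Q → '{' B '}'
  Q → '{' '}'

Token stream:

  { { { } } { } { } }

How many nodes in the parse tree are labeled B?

[B [Q { [B [Q { [B [Q { }]] }] [B [Q { }] [B [Q { }]]]] }]]

5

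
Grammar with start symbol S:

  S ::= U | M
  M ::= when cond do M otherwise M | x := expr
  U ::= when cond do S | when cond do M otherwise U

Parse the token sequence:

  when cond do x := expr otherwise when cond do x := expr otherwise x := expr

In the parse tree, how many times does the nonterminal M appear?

[S [M when cond do [M x := expr] otherwise [M when cond do [M x := expr] otherwise [M x := expr]]]]

5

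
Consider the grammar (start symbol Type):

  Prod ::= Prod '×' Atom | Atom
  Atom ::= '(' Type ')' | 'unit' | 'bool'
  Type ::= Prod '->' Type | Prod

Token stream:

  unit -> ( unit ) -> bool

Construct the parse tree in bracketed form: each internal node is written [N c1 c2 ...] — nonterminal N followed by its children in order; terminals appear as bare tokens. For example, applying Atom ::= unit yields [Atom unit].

Type
Prod -> Type
Atom -> Type
unit -> Type
unit -> Prod -> Type
unit -> Atom -> Type
unit -> ( Type ) -> Type
unit -> ( Prod ) -> Type
unit -> ( Atom ) -> Type
unit -> ( unit ) -> Type
unit -> ( unit ) -> Prod
unit -> ( unit ) -> Atom
unit -> ( unit ) -> bool

[Type [Prod [Atom unit]] -> [Type [Prod [Atom ( [Type [Prod [Atom unit]]] )]] -> [Type [Prod [Atom bool]]]]]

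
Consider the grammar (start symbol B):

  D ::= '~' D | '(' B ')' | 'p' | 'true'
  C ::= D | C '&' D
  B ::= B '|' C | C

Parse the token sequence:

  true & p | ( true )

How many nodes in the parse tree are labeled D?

4

[B [B [C [C [D true]] & [D p]]] | [C [D ( [B [C [D true]]] )]]]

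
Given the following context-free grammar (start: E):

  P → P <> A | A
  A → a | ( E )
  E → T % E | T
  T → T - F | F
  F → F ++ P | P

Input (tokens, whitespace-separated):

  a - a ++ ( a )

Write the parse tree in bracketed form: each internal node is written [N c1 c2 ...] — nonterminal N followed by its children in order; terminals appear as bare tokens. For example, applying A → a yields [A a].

[E [T [T [F [P [A a]]]] - [F [F [P [A a]]] ++ [P [A ( [E [T [F [P [A a]]]]] )]]]]]

E
T
T - F
F - F
P - F
A - F
a - F
a - F ++ P
a - P ++ P
a - A ++ P
a - a ++ P
a - a ++ A
a - a ++ ( E )
a - a ++ ( T )
a - a ++ ( F )
a - a ++ ( P )
a - a ++ ( A )
a - a ++ ( a )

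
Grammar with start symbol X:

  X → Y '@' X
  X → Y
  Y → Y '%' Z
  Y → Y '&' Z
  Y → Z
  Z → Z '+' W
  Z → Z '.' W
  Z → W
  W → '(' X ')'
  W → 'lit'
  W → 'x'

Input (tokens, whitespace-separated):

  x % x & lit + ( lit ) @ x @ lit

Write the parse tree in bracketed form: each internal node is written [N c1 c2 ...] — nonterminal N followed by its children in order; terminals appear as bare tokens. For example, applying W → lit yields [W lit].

[X [Y [Y [Y [Z [W x]]] % [Z [W x]]] & [Z [Z [W lit]] + [W ( [X [Y [Z [W lit]]]] )]]] @ [X [Y [Z [W x]]] @ [X [Y [Z [W lit]]]]]]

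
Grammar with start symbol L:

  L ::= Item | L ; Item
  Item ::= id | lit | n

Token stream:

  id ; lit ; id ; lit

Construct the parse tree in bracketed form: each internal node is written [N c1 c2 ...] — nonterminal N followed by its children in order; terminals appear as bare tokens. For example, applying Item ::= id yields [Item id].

[L [L [L [L [Item id]] ; [Item lit]] ; [Item id]] ; [Item lit]]

L
L ; Item
L ; Item ; Item
L ; Item ; Item ; Item
Item ; Item ; Item ; Item
id ; Item ; Item ; Item
id ; lit ; Item ; Item
id ; lit ; id ; Item
id ; lit ; id ; lit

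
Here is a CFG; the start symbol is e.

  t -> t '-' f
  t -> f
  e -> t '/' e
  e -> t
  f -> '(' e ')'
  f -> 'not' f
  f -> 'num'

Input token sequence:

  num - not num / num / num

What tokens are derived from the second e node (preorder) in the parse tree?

[e [t [t [f num]] - [f not [f num]]] / [e [t [f num]] / [e [t [f num]]]]]

num / num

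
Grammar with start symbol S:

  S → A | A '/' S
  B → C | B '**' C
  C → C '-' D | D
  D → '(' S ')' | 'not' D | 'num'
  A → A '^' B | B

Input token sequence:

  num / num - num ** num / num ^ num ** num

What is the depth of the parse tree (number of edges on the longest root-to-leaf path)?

8

[S [A [B [C [D num]]]] / [S [A [B [B [C [C [D num]] - [D num]]] ** [C [D num]]]] / [S [A [A [B [C [D num]]]] ^ [B [B [C [D num]]] ** [C [D num]]]]]]]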